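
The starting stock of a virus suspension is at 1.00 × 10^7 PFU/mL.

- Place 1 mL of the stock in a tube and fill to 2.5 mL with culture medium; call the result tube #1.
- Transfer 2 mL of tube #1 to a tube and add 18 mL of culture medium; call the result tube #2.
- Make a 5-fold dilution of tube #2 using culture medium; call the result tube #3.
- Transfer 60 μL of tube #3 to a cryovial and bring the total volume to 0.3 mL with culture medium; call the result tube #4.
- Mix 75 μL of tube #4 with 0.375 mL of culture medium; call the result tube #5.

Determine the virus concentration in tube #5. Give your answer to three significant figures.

2.67 × 10^3 PFU/mL

Step 1: 1 mL brought to 2.5 mL → factor 2.5/1 = 2.5
Step 2: 2 mL + 18 mL = 20 mL total → factor 20/2 = 10
Step 3: 5-fold → factor 5
Step 4: 60 μL brought to 0.3 mL → factor 300/60 = 5
Step 5: 75 μL + 0.375 mL = 450 μL total → factor 450/75 = 6
Overall dilution factor = 2.5 × 10 × 5 × 5 × 6 = 3750
Final = 1.00 × 10^7 PFU/mL / 3750 = 2.67 × 10^3 PFU/mL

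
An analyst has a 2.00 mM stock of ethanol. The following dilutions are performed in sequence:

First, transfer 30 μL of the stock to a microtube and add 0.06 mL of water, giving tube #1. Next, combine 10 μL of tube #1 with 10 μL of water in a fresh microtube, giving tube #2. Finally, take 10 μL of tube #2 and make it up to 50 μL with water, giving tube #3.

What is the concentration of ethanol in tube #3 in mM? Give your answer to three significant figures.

0.0667 mM

Step 1: 30 μL + 0.06 mL = 90 μL total → factor 90/30 = 3
Step 2: 10 μL + 10 μL = 20 μL total → factor 20/10 = 2
Step 3: 10 μL brought to 50 μL → factor 50/10 = 5
Overall dilution factor = 3 × 2 × 5 = 30
Final = 2.00 mM / 30 = 0.0667 mM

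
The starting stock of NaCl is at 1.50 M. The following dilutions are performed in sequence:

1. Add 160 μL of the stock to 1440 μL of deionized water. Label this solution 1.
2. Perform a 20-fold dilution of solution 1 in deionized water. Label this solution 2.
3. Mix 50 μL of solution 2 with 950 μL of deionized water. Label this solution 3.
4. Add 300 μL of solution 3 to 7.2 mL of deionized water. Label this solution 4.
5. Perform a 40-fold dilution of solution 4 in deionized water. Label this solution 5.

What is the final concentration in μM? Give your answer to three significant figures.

Step 1: 160 μL + 1440 μL = 1600 μL total → factor 1600/160 = 10
Step 2: 20-fold → factor 20
Step 3: 50 μL + 950 μL = 1000 μL total → factor 1000/50 = 20
Step 4: 300 μL + 7.2 mL = 7500 μL total → factor 7500/300 = 25
Step 5: 40-fold → factor 40
Overall dilution factor = 10 × 20 × 20 × 25 × 40 = 4 × 10^6
Final = 1.50 M / 4 × 10^6 = 3.750 × 10^-7 M = 0.375 μM

0.375 μM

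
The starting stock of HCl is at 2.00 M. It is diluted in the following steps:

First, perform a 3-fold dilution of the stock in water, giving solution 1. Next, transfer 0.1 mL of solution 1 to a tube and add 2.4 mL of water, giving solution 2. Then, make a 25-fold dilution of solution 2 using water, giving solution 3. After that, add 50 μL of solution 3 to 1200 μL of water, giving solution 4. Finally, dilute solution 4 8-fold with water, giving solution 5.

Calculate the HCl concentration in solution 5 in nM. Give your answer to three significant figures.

5.33 × 10^3 nM

Step 1: 3-fold → factor 3
Step 2: 0.1 mL + 2.4 mL = 2.5 mL total → factor 2.5/0.1 = 25
Step 3: 25-fold → factor 25
Step 4: 50 μL + 1200 μL = 1250 μL total → factor 1250/50 = 25
Step 5: 8-fold → factor 8
Dilution factor through solution 5 = 3 × 25 × 25 × 25 × 8 = 3.75 × 10^5
[solution 5] = 2.00 M / 3.75 × 10^5 = 5.333 × 10^-6 M = 5.33 × 10^3 nM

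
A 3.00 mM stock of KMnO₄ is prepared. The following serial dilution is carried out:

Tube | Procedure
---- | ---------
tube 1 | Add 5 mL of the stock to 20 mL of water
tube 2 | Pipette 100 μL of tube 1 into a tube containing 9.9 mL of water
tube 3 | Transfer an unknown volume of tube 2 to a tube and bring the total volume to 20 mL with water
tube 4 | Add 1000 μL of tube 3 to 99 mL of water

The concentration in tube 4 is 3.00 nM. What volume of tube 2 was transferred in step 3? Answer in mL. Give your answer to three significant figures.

1.00 mL

Step 1: 5 mL + 20 mL = 25 mL total → factor 25/5 = 5
Step 2: 100 μL + 9.9 mL = 10000 μL total → factor 10000/100 = 100
Step 3: v brought to 20 mL → factor = 20 mL/v
Step 4: 1000 μL + 99 mL = 1 × 10^5 μL total → factor 1 × 10^5/1000 = 100
Product of known-step factors = 50000
Overall factor = 3.00 mM / (3.00 nM) = 1 × 10^6
Step-3 factor = 1 × 10^6 / 50000 = 20
v = 20 mL / 20 = 1.00 mL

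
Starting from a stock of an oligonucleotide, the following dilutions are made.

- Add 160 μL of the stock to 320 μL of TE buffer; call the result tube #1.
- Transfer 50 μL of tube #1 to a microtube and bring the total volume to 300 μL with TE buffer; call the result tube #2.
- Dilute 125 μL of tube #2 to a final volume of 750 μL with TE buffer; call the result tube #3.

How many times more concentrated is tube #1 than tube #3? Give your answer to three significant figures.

36.0

Step 1: 160 μL + 320 μL = 480 μL total → factor 480/160 = 3
Step 2: 50 μL brought to 300 μL → factor 300/50 = 6
Step 3: 125 μL brought to 750 μL → factor 750/125 = 6
Dilution factor to tube #1 = 3; to tube #3 = 108
[tube #1]/[tube #3] = (factor to tube #3)/(factor to tube #1) = 108/3 = 36.0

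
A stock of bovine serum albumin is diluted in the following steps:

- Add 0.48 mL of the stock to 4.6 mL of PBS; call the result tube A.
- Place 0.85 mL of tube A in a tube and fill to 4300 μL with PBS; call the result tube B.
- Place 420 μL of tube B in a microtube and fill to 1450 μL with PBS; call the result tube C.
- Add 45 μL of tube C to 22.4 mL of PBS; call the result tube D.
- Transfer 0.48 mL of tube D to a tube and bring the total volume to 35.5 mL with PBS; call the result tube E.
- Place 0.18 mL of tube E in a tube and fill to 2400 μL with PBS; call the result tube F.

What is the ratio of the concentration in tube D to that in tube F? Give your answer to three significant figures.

Step 1: 0.48 mL + 4.6 mL = 5.08 mL total → factor 5.08/0.48 = 10.583
Step 2: 0.85 mL brought to 4300 μL → factor 4.3/0.85 = 5.0588
Step 3: 420 μL brought to 1450 μL → factor 1450/420 = 3.4524
Step 4: 45 μL + 22.4 mL = 22445 μL total → factor 22445/45 = 498.78
Step 5: 0.48 mL brought to 35.5 mL → factor 35.5/0.48 = 73.958
Step 6: 0.18 mL brought to 2400 μL → factor 2.4/0.18 = 13.333
Dilution factor to tube D = 92193; to tube F = 9.0913 × 10^7
[tube D]/[tube F] = (factor to tube F)/(factor to tube D) = 9.0913 × 10^7/92193 = 986

986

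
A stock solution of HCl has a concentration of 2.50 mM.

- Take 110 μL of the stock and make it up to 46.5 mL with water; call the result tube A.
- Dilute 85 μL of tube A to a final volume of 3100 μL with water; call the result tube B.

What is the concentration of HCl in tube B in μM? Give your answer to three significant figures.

Step 1: 110 μL brought to 46.5 mL → factor 46500/110 = 422.73
Step 2: 85 μL brought to 3100 μL → factor 3100/85 = 36.471
Overall dilution factor = 422.73 × 36.471 = 15417
Final = 2.50 mM / 15417 = 0.0001622 mM = 0.162 μM

0.162 μM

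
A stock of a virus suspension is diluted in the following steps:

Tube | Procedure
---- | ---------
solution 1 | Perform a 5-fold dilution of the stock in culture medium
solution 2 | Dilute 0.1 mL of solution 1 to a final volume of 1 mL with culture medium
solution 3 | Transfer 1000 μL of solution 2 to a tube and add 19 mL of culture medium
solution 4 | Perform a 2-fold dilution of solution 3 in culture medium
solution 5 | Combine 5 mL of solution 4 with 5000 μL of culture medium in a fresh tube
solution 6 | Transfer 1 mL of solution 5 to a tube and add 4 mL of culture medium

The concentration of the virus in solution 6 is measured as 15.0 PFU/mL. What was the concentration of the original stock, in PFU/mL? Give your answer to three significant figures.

Step 1: 5-fold → factor 5
Step 2: 0.1 mL brought to 1 mL → factor 1/0.1 = 10
Step 3: 1000 μL + 19 mL = 20000 μL total → factor 20000/1000 = 20
Step 4: 2-fold → factor 2
Step 5: 5 mL + 5000 μL = 10 mL total → factor 10/5 = 2
Step 6: 1 mL + 4 mL = 5 mL total → factor 5/1 = 5
Overall dilution factor = 5 × 10 × 20 × 2 × 2 × 5 = 20000
Stock = 15.0 PFU/mL × 20000 = 3.00 × 10^5 PFU/mL

3.00 × 10^5 PFU/mL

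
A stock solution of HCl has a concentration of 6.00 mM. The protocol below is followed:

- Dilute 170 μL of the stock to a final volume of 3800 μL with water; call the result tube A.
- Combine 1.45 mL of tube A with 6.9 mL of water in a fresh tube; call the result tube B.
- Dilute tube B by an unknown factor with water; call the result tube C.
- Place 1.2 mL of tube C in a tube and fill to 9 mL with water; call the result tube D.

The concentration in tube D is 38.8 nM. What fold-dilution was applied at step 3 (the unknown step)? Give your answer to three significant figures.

Step 1: 170 μL brought to 3800 μL → factor 3800/170 = 22.353
Step 2: 1.45 mL + 6.9 mL = 8.35 mL total → factor 8.35/1.45 = 5.7586
Step 3: unknown factor x
Step 4: 1.2 mL brought to 9 mL → factor 9/1.2 = 7.5
Product of known-step factors = 965.42
Overall factor = 6.00 mM / (38.8 nM) = 1.5464 × 10^5
x = 1.5464 × 10^5 / 965.42 = 160

160-fold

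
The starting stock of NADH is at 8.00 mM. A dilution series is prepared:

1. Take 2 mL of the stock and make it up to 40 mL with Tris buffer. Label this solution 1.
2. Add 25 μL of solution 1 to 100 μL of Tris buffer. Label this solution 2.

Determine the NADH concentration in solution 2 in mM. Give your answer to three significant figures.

0.0800 mM

Step 1: 2 mL brought to 40 mL → factor 40/2 = 20
Step 2: 25 μL + 100 μL = 125 μL total → factor 125/25 = 5
Overall dilution factor = 20 × 5 = 100
Final = 8.00 mM / 100 = 0.0800 mM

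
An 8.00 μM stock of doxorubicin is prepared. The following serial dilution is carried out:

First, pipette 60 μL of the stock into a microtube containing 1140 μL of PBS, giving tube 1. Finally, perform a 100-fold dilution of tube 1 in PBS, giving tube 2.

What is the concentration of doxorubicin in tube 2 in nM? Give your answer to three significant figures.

Step 1: 60 μL + 1140 μL = 1200 μL total → factor 1200/60 = 20
Step 2: 100-fold → factor 100
Overall dilution factor = 20 × 100 = 2000
Final = 8.00 μM / 2000 = 0.004000 μM = 4.00 nM

4.00 nM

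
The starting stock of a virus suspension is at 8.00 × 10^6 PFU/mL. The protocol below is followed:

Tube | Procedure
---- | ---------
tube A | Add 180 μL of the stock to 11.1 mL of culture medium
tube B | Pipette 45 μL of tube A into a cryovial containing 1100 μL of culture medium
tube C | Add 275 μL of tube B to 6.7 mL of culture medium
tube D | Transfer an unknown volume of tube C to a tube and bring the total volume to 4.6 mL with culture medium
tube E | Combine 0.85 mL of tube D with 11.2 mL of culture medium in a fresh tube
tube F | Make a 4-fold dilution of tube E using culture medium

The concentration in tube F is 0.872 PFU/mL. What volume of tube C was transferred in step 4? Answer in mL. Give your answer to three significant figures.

1.15 mL

Step 1: 180 μL + 11.1 mL = 11280 μL total → factor 11280/180 = 62.667
Step 2: 45 μL + 1100 μL = 1145 μL total → factor 1145/45 = 25.444
Step 3: 275 μL + 6.7 mL = 6975 μL total → factor 6975/275 = 25.364
Step 4: v brought to 4.6 mL → factor = 4.6 mL/v
Step 5: 0.85 mL + 11.2 mL = 12.05 mL total → factor 12.05/0.85 = 14.176
Step 6: 4-fold → factor 4
Product of known-step factors = 2.2933 × 10^6
Overall factor = 8.00 × 10^6 PFU/mL / (0.872 PFU/mL) = 9.1743 × 10^6
Step-4 factor = 9.1743 × 10^6 / 2.2933 × 10^6 = 4.0004
v = 4.6 mL / 4.0004 = 1.15 mL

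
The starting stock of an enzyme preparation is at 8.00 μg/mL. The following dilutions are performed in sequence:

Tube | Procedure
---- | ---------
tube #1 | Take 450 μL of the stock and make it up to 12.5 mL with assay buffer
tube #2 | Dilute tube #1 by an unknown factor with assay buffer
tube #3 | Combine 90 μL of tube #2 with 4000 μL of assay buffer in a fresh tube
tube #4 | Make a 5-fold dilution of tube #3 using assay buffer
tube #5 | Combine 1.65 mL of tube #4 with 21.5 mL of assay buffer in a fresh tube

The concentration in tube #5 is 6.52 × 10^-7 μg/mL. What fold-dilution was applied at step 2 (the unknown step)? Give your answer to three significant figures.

139-fold

Step 1: 450 μL brought to 12.5 mL → factor 12500/450 = 27.778
Step 2: unknown factor x
Step 3: 90 μL + 4000 μL = 4090 μL total → factor 4090/90 = 45.444
Step 4: 5-fold → factor 5
Step 5: 1.65 mL + 21.5 mL = 23.15 mL total → factor 23.15/1.65 = 14.03
Product of known-step factors = 88555
Overall factor = 8.00 μg/mL / (6.52 × 10^-7 μg/mL) = 1.227 × 10^7
x = 1.227 × 10^7 / 88555 = 139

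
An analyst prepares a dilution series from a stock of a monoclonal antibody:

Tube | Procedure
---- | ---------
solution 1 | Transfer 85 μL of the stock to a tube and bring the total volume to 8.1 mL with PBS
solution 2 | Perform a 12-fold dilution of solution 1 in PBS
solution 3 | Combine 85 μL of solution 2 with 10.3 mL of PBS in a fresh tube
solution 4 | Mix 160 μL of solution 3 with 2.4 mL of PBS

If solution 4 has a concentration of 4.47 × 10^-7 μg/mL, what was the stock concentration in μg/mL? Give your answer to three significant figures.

Step 1: 85 μL brought to 8.1 mL → factor 8100/85 = 95.294
Step 2: 12-fold → factor 12
Step 3: 85 μL + 10.3 mL = 10385 μL total → factor 10385/85 = 122.18
Step 4: 160 μL + 2.4 mL = 2560 μL total → factor 2560/160 = 16
Overall dilution factor = 95.294 × 12 × 122.18 × 16 = 2.2354 × 10^6
Stock = 4.47 × 10^-7 μg/mL × 2.2354 × 10^6 = 0.999 μg/mL

0.999 μg/mL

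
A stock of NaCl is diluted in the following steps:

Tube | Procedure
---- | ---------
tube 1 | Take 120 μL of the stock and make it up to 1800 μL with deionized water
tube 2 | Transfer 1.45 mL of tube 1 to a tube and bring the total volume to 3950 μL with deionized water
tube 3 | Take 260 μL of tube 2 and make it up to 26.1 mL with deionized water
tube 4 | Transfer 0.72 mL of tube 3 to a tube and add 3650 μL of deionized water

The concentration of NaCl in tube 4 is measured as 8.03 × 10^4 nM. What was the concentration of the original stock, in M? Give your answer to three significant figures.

Step 1: 120 μL brought to 1800 μL → factor 1800/120 = 15
Step 2: 1.45 mL brought to 3950 μL → factor 3.95/1.45 = 2.7241
Step 3: 260 μL brought to 26.1 mL → factor 26100/260 = 100.38
Step 4: 0.72 mL + 3650 μL = 4.37 mL total → factor 4.37/0.72 = 6.0694
Overall dilution factor = 15 × 2.7241 × 100.38 × 6.0694 = 24896
Stock = 8.03 × 10^4 nM × 24896 = 1.999 × 10^9 nM = 2.00 M

2.00 M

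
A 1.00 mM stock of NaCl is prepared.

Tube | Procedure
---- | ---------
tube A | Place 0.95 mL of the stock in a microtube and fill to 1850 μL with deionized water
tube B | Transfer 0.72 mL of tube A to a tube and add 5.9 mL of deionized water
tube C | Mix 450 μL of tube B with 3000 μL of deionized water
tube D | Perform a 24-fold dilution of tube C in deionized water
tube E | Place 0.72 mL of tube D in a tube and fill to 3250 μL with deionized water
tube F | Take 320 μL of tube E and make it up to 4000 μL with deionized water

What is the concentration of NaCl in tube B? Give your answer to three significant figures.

0.0559 mM

Step 1: 0.95 mL brought to 1850 μL → factor 1.85/0.95 = 1.9474
Step 2: 0.72 mL + 5.9 mL = 6.62 mL total → factor 6.62/0.72 = 9.1944
Dilution factor through tube B = 1.9474 × 9.1944 = 17.905
[tube B] = 1.00 mM / 17.905 = 0.0559 mM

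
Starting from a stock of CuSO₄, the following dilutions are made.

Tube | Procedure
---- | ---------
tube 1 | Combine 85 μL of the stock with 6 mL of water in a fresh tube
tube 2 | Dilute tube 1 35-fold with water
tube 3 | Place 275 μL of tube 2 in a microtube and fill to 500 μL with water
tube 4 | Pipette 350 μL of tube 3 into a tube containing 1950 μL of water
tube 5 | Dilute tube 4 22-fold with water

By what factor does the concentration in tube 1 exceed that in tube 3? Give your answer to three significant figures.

Step 1: 85 μL + 6 mL = 6085 μL total → factor 6085/85 = 71.588
Step 2: 35-fold → factor 35
Step 3: 275 μL brought to 500 μL → factor 500/275 = 1.8182
Dilution factor to tube 1 = 71.588; to tube 3 = 4555.6
[tube 1]/[tube 3] = (factor to tube 3)/(factor to tube 1) = 4555.6/71.588 = 63.6

63.6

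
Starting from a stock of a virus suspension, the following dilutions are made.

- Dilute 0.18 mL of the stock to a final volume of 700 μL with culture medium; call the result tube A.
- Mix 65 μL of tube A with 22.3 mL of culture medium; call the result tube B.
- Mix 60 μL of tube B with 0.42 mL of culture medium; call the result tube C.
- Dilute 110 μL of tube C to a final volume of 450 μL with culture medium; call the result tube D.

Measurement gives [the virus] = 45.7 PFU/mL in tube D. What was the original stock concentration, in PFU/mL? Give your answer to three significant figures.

2.00 × 10^6 PFU/mL

Step 1: 0.18 mL brought to 700 μL → factor 0.7/0.18 = 3.8889
Step 2: 65 μL + 22.3 mL = 22365 μL total → factor 22365/65 = 344.08
Step 3: 60 μL + 0.42 mL = 480 μL total → factor 480/60 = 8
Step 4: 110 μL brought to 450 μL → factor 450/110 = 4.0909
Overall dilution factor = 3.8889 × 344.08 × 8 × 4.0909 = 43792
Stock = 45.7 PFU/mL × 43792 = 2.00 × 10^6 PFU/mL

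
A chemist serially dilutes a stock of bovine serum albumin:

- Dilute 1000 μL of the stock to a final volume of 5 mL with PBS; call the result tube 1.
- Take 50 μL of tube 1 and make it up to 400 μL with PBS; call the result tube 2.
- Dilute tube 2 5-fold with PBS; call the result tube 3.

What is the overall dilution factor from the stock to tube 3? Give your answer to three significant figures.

200

Step 1: 1000 μL brought to 5 mL → factor 5000/1000 = 5
Step 2: 50 μL brought to 400 μL → factor 400/50 = 8
Step 3: 5-fold → factor 5
Overall dilution factor = 5 × 8 × 5 = 200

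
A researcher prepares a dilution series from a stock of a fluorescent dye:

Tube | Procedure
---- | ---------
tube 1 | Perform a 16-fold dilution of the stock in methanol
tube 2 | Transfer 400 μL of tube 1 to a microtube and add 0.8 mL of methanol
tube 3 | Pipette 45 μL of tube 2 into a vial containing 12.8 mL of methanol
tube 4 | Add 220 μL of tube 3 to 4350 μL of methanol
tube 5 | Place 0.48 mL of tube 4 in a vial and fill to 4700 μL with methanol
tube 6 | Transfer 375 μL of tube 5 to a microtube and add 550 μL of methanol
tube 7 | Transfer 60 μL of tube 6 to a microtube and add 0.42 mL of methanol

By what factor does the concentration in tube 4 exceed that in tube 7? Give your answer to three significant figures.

193

Step 1: 16-fold → factor 16
Step 2: 400 μL + 0.8 mL = 1200 μL total → factor 1200/400 = 3
Step 3: 45 μL + 12.8 mL = 12845 μL total → factor 12845/45 = 285.44
Step 4: 220 μL + 4350 μL = 4570 μL total → factor 4570/220 = 20.773
Step 5: 0.48 mL brought to 4700 μL → factor 4.7/0.48 = 9.7917
Step 6: 375 μL + 550 μL = 925 μL total → factor 925/375 = 2.4667
Step 7: 60 μL + 0.42 mL = 480 μL total → factor 480/60 = 8
Dilution factor to tube 4 = 2.8461 × 10^5; to tube 7 = 5.4994 × 10^7
[tube 4]/[tube 7] = (factor to tube 7)/(factor to tube 4) = 5.4994 × 10^7/2.8461 × 10^5 = 193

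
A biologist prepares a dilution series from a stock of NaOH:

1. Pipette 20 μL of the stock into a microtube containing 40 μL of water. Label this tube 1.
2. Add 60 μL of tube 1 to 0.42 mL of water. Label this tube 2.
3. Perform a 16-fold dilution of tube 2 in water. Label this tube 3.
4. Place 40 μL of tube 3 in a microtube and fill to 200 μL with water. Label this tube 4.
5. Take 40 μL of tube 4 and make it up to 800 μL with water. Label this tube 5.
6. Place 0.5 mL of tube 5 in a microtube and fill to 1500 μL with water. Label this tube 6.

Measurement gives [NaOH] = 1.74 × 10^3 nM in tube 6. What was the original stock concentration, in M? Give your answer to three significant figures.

Step 1: 20 μL + 40 μL = 60 μL total → factor 60/20 = 3
Step 2: 60 μL + 0.42 mL = 480 μL total → factor 480/60 = 8
Step 3: 16-fold → factor 16
Step 4: 40 μL brought to 200 μL → factor 200/40 = 5
Step 5: 40 μL brought to 800 μL → factor 800/40 = 20
Step 6: 0.5 mL brought to 1500 μL → factor 1.5/0.5 = 3
Overall dilution factor = 3 × 8 × 16 × 5 × 20 × 3 = 1.152 × 10^5
Stock = 1.74 × 10^3 nM × 1.152 × 10^5 = 2.004 × 10^8 nM = 0.200 M

0.200 M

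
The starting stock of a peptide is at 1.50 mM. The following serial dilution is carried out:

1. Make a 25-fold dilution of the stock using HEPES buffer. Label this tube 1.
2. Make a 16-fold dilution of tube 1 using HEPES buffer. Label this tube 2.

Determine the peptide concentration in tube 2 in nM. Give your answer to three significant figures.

3.75 × 10^3 nM

Step 1: 25-fold → factor 25
Step 2: 16-fold → factor 16
Overall dilution factor = 25 × 16 = 400
Final = 1.50 mM / 400 = 0.003750 mM = 3.75 × 10^3 nM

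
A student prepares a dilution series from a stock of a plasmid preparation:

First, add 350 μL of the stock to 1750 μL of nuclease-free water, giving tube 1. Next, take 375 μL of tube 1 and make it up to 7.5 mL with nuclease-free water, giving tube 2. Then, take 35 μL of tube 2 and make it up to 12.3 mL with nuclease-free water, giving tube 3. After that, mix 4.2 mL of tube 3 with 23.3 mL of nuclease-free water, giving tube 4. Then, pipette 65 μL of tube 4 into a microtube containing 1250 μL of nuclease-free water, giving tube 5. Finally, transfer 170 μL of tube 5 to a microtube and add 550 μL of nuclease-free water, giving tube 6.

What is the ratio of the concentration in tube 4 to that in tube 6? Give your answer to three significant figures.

85.7

Step 1: 350 μL + 1750 μL = 2100 μL total → factor 2100/350 = 6
Step 2: 375 μL brought to 7.5 mL → factor 7500/375 = 20
Step 3: 35 μL brought to 12.3 mL → factor 12300/35 = 351.43
Step 4: 4.2 mL + 23.3 mL = 27.5 mL total → factor 27.5/4.2 = 6.5476
Step 5: 65 μL + 1250 μL = 1315 μL total → factor 1315/65 = 20.231
Step 6: 170 μL + 550 μL = 720 μL total → factor 720/170 = 4.2353
Dilution factor to tube 4 = 2.7612 × 10^5; to tube 6 = 2.3659 × 10^7
[tube 4]/[tube 6] = (factor to tube 6)/(factor to tube 4) = 2.3659 × 10^7/2.7612 × 10^5 = 85.7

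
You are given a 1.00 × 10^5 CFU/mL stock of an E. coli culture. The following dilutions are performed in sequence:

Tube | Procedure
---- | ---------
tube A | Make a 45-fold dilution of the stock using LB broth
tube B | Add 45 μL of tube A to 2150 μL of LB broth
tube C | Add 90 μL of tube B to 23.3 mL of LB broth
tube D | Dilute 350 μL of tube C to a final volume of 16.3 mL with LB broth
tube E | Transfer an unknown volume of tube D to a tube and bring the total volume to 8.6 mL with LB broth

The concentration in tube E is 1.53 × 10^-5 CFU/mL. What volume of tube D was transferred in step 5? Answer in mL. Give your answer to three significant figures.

Step 1: 45-fold → factor 45
Step 2: 45 μL + 2150 μL = 2195 μL total → factor 2195/45 = 48.778
Step 3: 90 μL + 23.3 mL = 23390 μL total → factor 23390/90 = 259.89
Step 4: 350 μL brought to 16.3 mL → factor 16300/350 = 46.571
Step 5: v brought to 8.6 mL → factor = 8.6 mL/v
Product of known-step factors = 2.6567 × 10^7
Overall factor = 1.00 × 10^5 CFU/mL / (1.53 × 10^-5 CFU/mL) = 6.5359 × 10^9
Step-5 factor = 6.5359 × 10^9 / 2.6567 × 10^7 = 246.02
v = 8.6 mL / 246.02 = 0.0350 mL

0.0350 mL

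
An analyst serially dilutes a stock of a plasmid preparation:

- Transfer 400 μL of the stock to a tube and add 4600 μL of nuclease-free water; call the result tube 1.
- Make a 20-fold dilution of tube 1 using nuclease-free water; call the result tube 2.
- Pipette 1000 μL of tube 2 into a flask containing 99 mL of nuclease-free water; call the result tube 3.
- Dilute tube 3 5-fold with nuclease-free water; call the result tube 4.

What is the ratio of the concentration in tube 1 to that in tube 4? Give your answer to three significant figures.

Step 1: 400 μL + 4600 μL = 5000 μL total → factor 5000/400 = 12.5
Step 2: 20-fold → factor 20
Step 3: 1000 μL + 99 mL = 1 × 10^5 μL total → factor 1 × 10^5/1000 = 100
Step 4: 5-fold → factor 5
Dilution factor to tube 1 = 12.5; to tube 4 = 1.25 × 10^5
[tube 1]/[tube 4] = (factor to tube 4)/(factor to tube 1) = 1.25 × 10^5/12.5 = 1.00 × 10^4

1.00 × 10^4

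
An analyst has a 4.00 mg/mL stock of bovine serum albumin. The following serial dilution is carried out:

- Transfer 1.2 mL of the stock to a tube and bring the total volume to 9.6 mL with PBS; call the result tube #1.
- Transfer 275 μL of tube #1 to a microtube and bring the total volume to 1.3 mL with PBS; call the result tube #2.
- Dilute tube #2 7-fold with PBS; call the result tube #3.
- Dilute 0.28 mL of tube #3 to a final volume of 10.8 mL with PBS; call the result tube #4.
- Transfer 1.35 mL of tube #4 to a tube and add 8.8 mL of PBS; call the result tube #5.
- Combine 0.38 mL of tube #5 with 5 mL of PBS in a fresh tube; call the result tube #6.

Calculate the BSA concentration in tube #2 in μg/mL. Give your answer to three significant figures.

Step 1: 1.2 mL brought to 9.6 mL → factor 9.6/1.2 = 8
Step 2: 275 μL brought to 1.3 mL → factor 1300/275 = 4.7273
Dilution factor through tube #2 = 8 × 4.7273 = 37.818
[tube #2] = 4.00 mg/mL / 37.818 = 0.1058 mg/mL = 106 μg/mL

106 μg/mL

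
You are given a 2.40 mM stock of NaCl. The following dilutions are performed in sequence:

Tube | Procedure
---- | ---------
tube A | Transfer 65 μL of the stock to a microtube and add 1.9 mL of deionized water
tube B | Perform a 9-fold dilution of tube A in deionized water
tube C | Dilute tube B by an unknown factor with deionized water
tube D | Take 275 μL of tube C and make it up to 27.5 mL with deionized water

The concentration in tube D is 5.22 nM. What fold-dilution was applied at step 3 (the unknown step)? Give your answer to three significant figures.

16.9-fold

Step 1: 65 μL + 1.9 mL = 1965 μL total → factor 1965/65 = 30.231
Step 2: 9-fold → factor 9
Step 3: unknown factor x
Step 4: 275 μL brought to 27.5 mL → factor 27500/275 = 100
Product of known-step factors = 27208
Overall factor = 2.40 mM / (5.22 nM) = 4.5977 × 10^5
x = 4.5977 × 10^5 / 27208 = 16.9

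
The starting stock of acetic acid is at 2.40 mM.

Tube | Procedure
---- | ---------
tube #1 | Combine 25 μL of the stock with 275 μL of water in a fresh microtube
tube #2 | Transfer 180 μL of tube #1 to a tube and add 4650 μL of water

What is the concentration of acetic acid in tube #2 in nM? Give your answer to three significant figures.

7.45 × 10^3 nM

Step 1: 25 μL + 275 μL = 300 μL total → factor 300/25 = 12
Step 2: 180 μL + 4650 μL = 4830 μL total → factor 4830/180 = 26.833
Overall dilution factor = 12 × 26.833 = 322
Final = 2.40 mM / 322 = 0.007453 mM = 7.45 × 10^3 nM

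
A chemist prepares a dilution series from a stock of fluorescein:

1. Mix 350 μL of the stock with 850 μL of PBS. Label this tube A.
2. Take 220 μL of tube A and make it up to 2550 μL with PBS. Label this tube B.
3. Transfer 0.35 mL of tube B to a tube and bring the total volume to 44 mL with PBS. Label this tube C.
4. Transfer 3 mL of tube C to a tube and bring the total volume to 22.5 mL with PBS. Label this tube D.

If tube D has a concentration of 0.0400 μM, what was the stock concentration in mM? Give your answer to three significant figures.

1.50 mM

Step 1: 350 μL + 850 μL = 1200 μL total → factor 1200/350 = 3.4286
Step 2: 220 μL brought to 2550 μL → factor 2550/220 = 11.591
Step 3: 0.35 mL brought to 44 mL → factor 44/0.35 = 125.71
Step 4: 3 mL brought to 22.5 mL → factor 22.5/3 = 7.5
Overall dilution factor = 3.4286 × 11.591 × 125.71 × 7.5 = 37469
Stock = 0.0400 μM × 37469 = 1499 μM = 1.50 mM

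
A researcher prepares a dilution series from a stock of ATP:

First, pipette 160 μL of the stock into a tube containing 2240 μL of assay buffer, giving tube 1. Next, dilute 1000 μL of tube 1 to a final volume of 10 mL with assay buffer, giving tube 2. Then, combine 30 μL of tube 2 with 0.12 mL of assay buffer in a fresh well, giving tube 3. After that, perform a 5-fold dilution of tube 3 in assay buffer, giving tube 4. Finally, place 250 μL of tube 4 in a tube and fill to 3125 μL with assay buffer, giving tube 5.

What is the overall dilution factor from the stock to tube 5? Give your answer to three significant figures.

4.69 × 10^4

Step 1: 160 μL + 2240 μL = 2400 μL total → factor 2400/160 = 15
Step 2: 1000 μL brought to 10 mL → factor 10000/1000 = 10
Step 3: 30 μL + 0.12 mL = 150 μL total → factor 150/30 = 5
Step 4: 5-fold → factor 5
Step 5: 250 μL brought to 3125 μL → factor 3125/250 = 12.5
Overall dilution factor = 15 × 10 × 5 × 5 × 12.5 = 46875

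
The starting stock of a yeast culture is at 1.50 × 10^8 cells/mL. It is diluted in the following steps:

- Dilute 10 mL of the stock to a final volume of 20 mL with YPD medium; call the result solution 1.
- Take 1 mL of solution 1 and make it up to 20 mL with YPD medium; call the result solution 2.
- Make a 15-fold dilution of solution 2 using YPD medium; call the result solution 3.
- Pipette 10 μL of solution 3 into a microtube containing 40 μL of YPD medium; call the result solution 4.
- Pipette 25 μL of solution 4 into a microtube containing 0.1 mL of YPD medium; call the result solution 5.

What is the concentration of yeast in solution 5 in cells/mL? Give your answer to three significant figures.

Step 1: 10 mL brought to 20 mL → factor 20/10 = 2
Step 2: 1 mL brought to 20 mL → factor 20/1 = 20
Step 3: 15-fold → factor 15
Step 4: 10 μL + 40 μL = 50 μL total → factor 50/10 = 5
Step 5: 25 μL + 0.1 mL = 125 μL total → factor 125/25 = 5
Overall dilution factor = 2 × 20 × 15 × 5 × 5 = 15000
Final = 1.50 × 10^8 cells/mL / 15000 = 1.00 × 10^4 cells/mL

1.00 × 10^4 cells/mL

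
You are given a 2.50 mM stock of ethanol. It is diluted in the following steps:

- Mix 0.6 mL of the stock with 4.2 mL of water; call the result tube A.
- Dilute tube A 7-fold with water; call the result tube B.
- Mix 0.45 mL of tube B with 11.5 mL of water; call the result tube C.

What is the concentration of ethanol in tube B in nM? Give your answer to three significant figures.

4.46 × 10^4 nM

Step 1: 0.6 mL + 4.2 mL = 4.8 mL total → factor 4.8/0.6 = 8
Step 2: 7-fold → factor 7
Dilution factor through tube B = 8 × 7 = 56
[tube B] = 2.50 mM / 56 = 0.04464 mM = 4.46 × 10^4 nM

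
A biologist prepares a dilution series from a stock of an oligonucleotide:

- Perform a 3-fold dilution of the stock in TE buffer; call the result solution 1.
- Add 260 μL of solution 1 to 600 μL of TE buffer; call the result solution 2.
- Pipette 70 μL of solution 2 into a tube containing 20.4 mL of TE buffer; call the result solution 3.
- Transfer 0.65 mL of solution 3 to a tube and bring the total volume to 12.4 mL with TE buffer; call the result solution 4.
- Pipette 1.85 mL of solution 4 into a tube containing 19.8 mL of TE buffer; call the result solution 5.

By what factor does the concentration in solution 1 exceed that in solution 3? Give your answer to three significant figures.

967

Step 1: 3-fold → factor 3
Step 2: 260 μL + 600 μL = 860 μL total → factor 860/260 = 3.3077
Step 3: 70 μL + 20.4 mL = 20470 μL total → factor 20470/70 = 292.43
Dilution factor to solution 1 = 3; to solution 3 = 2901.8
[solution 1]/[solution 3] = (factor to solution 3)/(factor to solution 1) = 2901.8/3 = 967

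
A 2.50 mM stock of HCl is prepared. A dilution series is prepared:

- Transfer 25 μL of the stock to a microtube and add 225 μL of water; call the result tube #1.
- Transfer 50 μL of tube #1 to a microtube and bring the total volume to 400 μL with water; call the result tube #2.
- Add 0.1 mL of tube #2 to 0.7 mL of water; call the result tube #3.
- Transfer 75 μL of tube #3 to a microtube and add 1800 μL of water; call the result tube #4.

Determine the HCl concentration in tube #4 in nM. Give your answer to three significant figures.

Step 1: 25 μL + 225 μL = 250 μL total → factor 250/25 = 10
Step 2: 50 μL brought to 400 μL → factor 400/50 = 8
Step 3: 0.1 mL + 0.7 mL = 0.8 mL total → factor 0.8/0.1 = 8
Step 4: 75 μL + 1800 μL = 1875 μL total → factor 1875/75 = 25
Overall dilution factor = 10 × 8 × 8 × 25 = 16000
Final = 2.50 mM / 16000 = 0.0001563 mM = 156 nM

156 nM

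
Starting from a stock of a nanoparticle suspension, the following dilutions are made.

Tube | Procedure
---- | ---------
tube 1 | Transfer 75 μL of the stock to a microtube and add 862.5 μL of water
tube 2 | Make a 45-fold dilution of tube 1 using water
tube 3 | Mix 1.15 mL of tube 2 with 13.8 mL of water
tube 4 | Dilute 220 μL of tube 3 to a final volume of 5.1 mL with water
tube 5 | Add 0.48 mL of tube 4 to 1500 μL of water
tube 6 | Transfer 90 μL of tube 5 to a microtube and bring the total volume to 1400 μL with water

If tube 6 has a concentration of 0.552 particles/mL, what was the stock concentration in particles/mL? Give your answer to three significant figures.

6.00 × 10^6 particles/mL

Step 1: 75 μL + 862.5 μL = 937.5 μL total → factor 937.5/75 = 12.5
Step 2: 45-fold → factor 45
Step 3: 1.15 mL + 13.8 mL = 14.95 mL total → factor 14.95/1.15 = 13
Step 4: 220 μL brought to 5.1 mL → factor 5100/220 = 23.182
Step 5: 0.48 mL + 1500 μL = 1.98 mL total → factor 1.98/0.48 = 4.125
Step 6: 90 μL brought to 1400 μL → factor 1400/90 = 15.556
Overall dilution factor = 12.5 × 45 × 13 × 23.182 × 4.125 × 15.556 = 1.0877 × 10^7
Stock = 0.552 particles/mL × 1.0877 × 10^7 = 6.00 × 10^6 particles/mL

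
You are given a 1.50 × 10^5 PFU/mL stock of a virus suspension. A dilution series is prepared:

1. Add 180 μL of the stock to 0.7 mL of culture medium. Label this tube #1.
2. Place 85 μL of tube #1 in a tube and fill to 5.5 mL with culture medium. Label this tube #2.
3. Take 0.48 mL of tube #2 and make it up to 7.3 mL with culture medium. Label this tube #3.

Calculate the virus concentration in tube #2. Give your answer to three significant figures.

Step 1: 180 μL + 0.7 mL = 880 μL total → factor 880/180 = 4.8889
Step 2: 85 μL brought to 5.5 mL → factor 5500/85 = 64.706
Dilution factor through tube #2 = 4.8889 × 64.706 = 316.34
[tube #2] = 1.50 × 10^5 PFU/mL / 316.34 = 474 PFU/mL

474 PFU/mL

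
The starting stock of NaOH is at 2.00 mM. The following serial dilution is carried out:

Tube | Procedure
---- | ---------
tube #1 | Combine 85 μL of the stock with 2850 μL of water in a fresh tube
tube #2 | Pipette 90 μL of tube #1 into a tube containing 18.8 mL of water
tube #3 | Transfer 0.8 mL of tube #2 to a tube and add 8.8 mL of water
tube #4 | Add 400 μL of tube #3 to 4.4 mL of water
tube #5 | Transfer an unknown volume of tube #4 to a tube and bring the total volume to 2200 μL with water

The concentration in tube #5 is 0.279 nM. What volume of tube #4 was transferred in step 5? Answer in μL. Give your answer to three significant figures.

320 μL

Step 1: 85 μL + 2850 μL = 2935 μL total → factor 2935/85 = 34.529
Step 2: 90 μL + 18.8 mL = 18890 μL total → factor 18890/90 = 209.89
Step 3: 0.8 mL + 8.8 mL = 9.6 mL total → factor 9.6/0.8 = 12
Step 4: 400 μL + 4.4 mL = 4800 μL total → factor 4800/400 = 12
Step 5: v brought to 2200 μL → factor = 2200 μL/v
Product of known-step factors = 1.0436 × 10^6
Overall factor = 2.00 mM / (0.279 nM) = 7.1685 × 10^6
Step-5 factor = 7.1685 × 10^6 / 1.0436 × 10^6 = 6.8689
v = 2200 μL / 6.8689 = 320 μL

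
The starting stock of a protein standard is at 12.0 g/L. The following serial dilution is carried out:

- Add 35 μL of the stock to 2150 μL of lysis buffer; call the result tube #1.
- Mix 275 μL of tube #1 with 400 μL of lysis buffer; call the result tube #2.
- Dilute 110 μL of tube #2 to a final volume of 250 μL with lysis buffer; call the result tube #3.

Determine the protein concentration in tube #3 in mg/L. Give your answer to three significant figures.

34.5 mg/L

Step 1: 35 μL + 2150 μL = 2185 μL total → factor 2185/35 = 62.429
Step 2: 275 μL + 400 μL = 675 μL total → factor 675/275 = 2.4545
Step 3: 110 μL brought to 250 μL → factor 250/110 = 2.2727
Overall dilution factor = 62.429 × 2.4545 × 2.2727 = 348.26
Final = 12.0 g/L / 348.26 = 0.03446 g/L = 34.5 mg/L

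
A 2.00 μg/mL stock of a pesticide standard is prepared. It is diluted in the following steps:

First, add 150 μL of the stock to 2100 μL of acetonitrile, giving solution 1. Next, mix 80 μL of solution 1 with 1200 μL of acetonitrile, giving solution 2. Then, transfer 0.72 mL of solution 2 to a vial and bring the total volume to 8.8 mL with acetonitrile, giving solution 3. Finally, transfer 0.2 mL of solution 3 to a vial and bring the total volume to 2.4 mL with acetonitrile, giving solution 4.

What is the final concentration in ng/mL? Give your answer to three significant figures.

0.0568 ng/mL

Step 1: 150 μL + 2100 μL = 2250 μL total → factor 2250/150 = 15
Step 2: 80 μL + 1200 μL = 1280 μL total → factor 1280/80 = 16
Step 3: 0.72 mL brought to 8.8 mL → factor 8.8/0.72 = 12.222
Step 4: 0.2 mL brought to 2.4 mL → factor 2.4/0.2 = 12
Overall dilution factor = 15 × 16 × 12.222 × 12 = 35200
Final = 2.00 μg/mL / 35200 = 5.682 × 10^-5 μg/mL = 0.0568 ng/mL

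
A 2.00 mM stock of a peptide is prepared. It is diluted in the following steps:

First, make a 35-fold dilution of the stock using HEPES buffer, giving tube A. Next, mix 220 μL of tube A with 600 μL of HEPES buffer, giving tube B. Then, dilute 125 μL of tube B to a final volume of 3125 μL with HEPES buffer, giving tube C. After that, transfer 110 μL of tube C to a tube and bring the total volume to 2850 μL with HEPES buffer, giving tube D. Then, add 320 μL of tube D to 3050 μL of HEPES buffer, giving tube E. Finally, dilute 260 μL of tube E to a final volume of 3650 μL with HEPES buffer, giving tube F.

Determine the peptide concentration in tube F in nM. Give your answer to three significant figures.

0.160 nM

Step 1: 35-fold → factor 35
Step 2: 220 μL + 600 μL = 820 μL total → factor 820/220 = 3.7273
Step 3: 125 μL brought to 3125 μL → factor 3125/125 = 25
Step 4: 110 μL brought to 2850 μL → factor 2850/110 = 25.909
Step 5: 320 μL + 3050 μL = 3370 μL total → factor 3370/320 = 10.531
Step 6: 260 μL brought to 3650 μL → factor 3650/260 = 14.038
Overall dilution factor = 35 × 3.7273 × 25 × 25.909 × 10.531 × 14.038 = 1.2493 × 10^7
Final = 2.00 mM / 1.2493 × 10^7 = 1.601 × 10^-7 mM = 0.160 nM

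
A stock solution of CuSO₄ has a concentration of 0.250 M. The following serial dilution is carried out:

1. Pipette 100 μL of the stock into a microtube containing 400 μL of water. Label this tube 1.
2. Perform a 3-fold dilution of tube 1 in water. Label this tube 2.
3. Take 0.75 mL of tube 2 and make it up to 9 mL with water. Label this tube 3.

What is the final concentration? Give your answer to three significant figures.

Step 1: 100 μL + 400 μL = 500 μL total → factor 500/100 = 5
Step 2: 3-fold → factor 3
Step 3: 0.75 mL brought to 9 mL → factor 9/0.75 = 12
Overall dilution factor = 5 × 3 × 12 = 180
Final = 0.250 M / 180 = 0.00139 M

0.00139 M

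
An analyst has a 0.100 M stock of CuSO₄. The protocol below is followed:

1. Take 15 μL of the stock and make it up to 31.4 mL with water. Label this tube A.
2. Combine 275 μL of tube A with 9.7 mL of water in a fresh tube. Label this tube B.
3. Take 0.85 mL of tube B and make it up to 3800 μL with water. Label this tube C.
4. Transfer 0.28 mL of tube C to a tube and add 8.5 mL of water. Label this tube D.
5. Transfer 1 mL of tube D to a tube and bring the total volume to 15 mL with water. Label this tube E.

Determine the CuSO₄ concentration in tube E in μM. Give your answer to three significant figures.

Step 1: 15 μL brought to 31.4 mL → factor 31400/15 = 2093.3
Step 2: 275 μL + 9.7 mL = 9975 μL total → factor 9975/275 = 36.273
Step 3: 0.85 mL brought to 3800 μL → factor 3.8/0.85 = 4.4706
Step 4: 0.28 mL + 8.5 mL = 8.78 mL total → factor 8.78/0.28 = 31.357
Step 5: 1 mL brought to 15 mL → factor 15/1 = 15
Overall dilution factor = 2093.3 × 36.273 × 4.4706 × 31.357 × 15 = 1.5967 × 10^8
Final = 0.100 M / 1.5967 × 10^8 = 6.263 × 10^-10 M = 0.000626 μM

0.000626 μM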